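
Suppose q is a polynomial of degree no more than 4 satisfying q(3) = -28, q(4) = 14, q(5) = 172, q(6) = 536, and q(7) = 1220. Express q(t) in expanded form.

q(t) = t^4 - 3t^3 - 3t^2 - t + 2

Write q(t) = at^4 + bt^3 + ct^2 + dt + e. Substituting each data point gives a linear system:
  81a + 27b + 9c + 3d + e = -28
  256a + 64b + 16c + 4d + e = 14
  625a + 125b + 25c + 5d + e = 172
  1296a + 216b + 36c + 6d + e = 536
  2401a + 343b + 49c + 7d + e = 1220
Solving the system yields a = 1, b = -3, c = -3, d = -1, e = 2.
So q(t) = t⁴ - 3t³ - 3t² - t + 2.
Check: q(7) = 1220. ✓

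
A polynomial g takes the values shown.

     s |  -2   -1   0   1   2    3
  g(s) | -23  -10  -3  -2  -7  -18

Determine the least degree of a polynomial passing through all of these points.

2

Forward differences of the values at s = -2, -1, 0, 1, 2, 3:
  g  : -23  -10  -3  -2  -7  -18
  Δ  : 13  7  1  -5  -11
  Δ^2: -6  -6  -6  -6
  Δ^3: 0  0  0
  Δ^4: 0  0
  Δ^5: 0
The second differences are constant (-6) and nonzero, while all higher differences vanish, so the minimal degree is 2.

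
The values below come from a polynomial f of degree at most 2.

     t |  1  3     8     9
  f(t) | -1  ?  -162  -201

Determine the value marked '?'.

-27

The 3 known points determine the degree-2 polynomial uniquely.
Write f(t) = at^2 + bt + c. Substituting each data point gives a linear system:
  a + b + c = -1
  64a + 8b + c = -162
  81a + 9b + c = -201
Solving the system yields a = -2, b = -5, c = 6.
So f(t) = -2t² - 5t + 6.
Then f(3) = -27.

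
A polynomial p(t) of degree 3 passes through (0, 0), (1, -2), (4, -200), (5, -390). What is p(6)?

Using the Lagrange interpolation formula with nodes 0, 1, 4, 5:
  L_0(t) = (t - 1)(t - 4)(t - 5) / -20
  L_1(t) = t(t - 4)(t - 5) / 12
  L_2(t) = t(t - 1)(t - 5) / -12
  L_3(t) = t(t - 1)(t - 4) / 20
Then p(t) = 0·L_0(t) - 2·L_1(t) - 200·L_2(t) - 390·L_3(t).
Expanding and collecting terms gives p(t) = -3t^3 - t^2 + 2t.
Evaluating at t = 6: p(6) = -672.

-672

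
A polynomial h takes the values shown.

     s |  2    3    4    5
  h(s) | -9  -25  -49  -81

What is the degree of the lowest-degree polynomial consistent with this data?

2

Forward differences of the values at s = 2, 3, 4, 5:
  h  : -9  -25  -49  -81
  Δ  : -16  -24  -32
  Δ^2: -8  -8
  Δ^3: 0
The second differences are constant (-8) and nonzero, while all higher differences vanish, so the minimal degree is 2.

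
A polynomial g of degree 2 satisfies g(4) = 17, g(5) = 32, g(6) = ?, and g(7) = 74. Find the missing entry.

51

The 3 known points determine the degree-2 polynomial uniquely.
Write g(x) = ax^2 + bx + c. Substituting each data point gives a linear system:
  16a + 4b + c = 17
  25a + 5b + c = 32
  49a + 7b + c = 74
Solving the system yields a = 2, b = -3, c = -3.
So g(x) = 2x^2 - 3x - 3.
Then g(6) = 51.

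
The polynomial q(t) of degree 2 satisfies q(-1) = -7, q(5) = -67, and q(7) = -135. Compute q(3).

Write q(t) = at^2 + bt + c. Substituting each data point gives a linear system:
  a - b + c = -7
  25a + 5b + c = -67
  49a + 7b + c = -135
Solving the system yields a = -3, b = 2, c = -2.
So q(t) = -3t^2 + 2t - 2.
Then q(3) = -23.

-23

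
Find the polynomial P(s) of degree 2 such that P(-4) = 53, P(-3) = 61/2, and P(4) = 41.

P(s) = 3s^2 - (3/2)s - 1

Using the Lagrange interpolation formula with nodes -4, -3, 4:
  L_0(s) = (s + 3)(s - 4) / 8
  L_1(s) = (s + 4)(s - 4) / -7
  L_2(s) = (s + 4)(s + 3) / 56
Then P(s) = 53·L_0(s) + 61/2·L_1(s) + 41·L_2(s).
Expanding and collecting terms gives P(s) = 3s² - (3/2)s - 1.
Check: P(4) = 41. ✓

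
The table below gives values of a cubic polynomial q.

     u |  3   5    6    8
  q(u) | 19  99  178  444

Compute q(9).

Using the Lagrange interpolation formula with nodes 3, 5, 6, 8:
  L_0(u) = (u - 5)(u - 6)(u - 8) / -30
  L_1(u) = (u - 3)(u - 6)(u - 8) / 6
  L_2(u) = (u - 3)(u - 5)(u - 8) / -6
  L_3(u) = (u - 3)(u - 5)(u - 6) / 30
Then q(u) = 19·L_0(u) + 99·L_1(u) + 178·L_2(u) + 444·L_3(u).
Expanding and collecting terms gives q(u) = u³ - u² - u + 4.
Evaluating at u = 9: q(9) = 643.

643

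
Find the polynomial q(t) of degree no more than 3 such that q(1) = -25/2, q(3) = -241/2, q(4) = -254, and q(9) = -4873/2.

q(t) = -3t^3 - (5/2)t^2 - 5t - 2

Using the Lagrange interpolation formula with nodes 1, 3, 4, 9:
  L_0(t) = (t - 3)(t - 4)(t - 9) / -48
  L_1(t) = (t - 1)(t - 4)(t - 9) / 12
  L_2(t) = (t - 1)(t - 3)(t - 9) / -15
  L_3(t) = (t - 1)(t - 3)(t - 4) / 240
Then q(t) = -25/2·L_0(t) - 241/2·L_1(t) - 254·L_2(t) - 4873/2·L_3(t).
Expanding and collecting terms gives q(t) = -3t³ - (5/2)t² - 5t - 2.
Check: q(1) = -25/2. ✓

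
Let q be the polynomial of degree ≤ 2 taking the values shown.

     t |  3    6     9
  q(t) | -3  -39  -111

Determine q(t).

q(t) = -2t^2 + 6t - 3

Using the Lagrange interpolation formula with nodes 3, 6, 9:
  L_0(t) = (t - 6)(t - 9) / 18
  L_1(t) = (t - 3)(t - 9) / -9
  L_2(t) = (t - 3)(t - 6) / 18
Then q(t) = -3·L_0(t) - 39·L_1(t) - 111·L_2(t).
Expanding and collecting terms gives q(t) = -2t² + 6t - 3.
Check: q(3) = -3. ✓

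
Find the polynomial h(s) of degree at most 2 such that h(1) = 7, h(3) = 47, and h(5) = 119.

h(s) = 4s^2 + 4s - 1

Write h(s) = as^2 + bs + c. Substituting each data point gives a linear system:
  a + b + c = 7
  9a + 3b + c = 47
  25a + 5b + c = 119
Solving the system yields a = 4, b = 4, c = -1.
So h(s) = 4s² + 4s - 1.
Check: h(5) = 119. ✓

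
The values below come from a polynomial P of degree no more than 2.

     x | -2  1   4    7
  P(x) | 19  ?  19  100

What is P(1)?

-8

The 3 known points determine the degree-2 polynomial uniquely.
Write P(x) = ax^2 + bx + c. Substituting each data point gives a linear system:
  4a - 2b + c = 19
  16a + 4b + c = 19
  49a + 7b + c = 100
Solving the system yields a = 3, b = -6, c = -5.
So P(x) = 3x² - 6x - 5.
Then P(1) = -8.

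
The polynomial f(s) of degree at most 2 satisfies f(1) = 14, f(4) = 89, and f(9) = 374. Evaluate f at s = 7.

236

Write f(s) = as^2 + bs + c. Substituting each data point gives a linear system:
  a + b + c = 14
  16a + 4b + c = 89
  81a + 9b + c = 374
Solving the system yields a = 4, b = 5, c = 5.
So f(s) = 4s^2 + 5s + 5.
Then f(7) = 236.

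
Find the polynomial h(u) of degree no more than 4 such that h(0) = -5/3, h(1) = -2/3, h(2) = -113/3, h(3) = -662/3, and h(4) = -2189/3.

Write h(u) = au^4 + bu^3 + cu^2 + du + e. Substituting each data point gives a linear system:
  e = -5/3
  a + b + c + d + e = -2/3
  16a + 8b + 4c + 2d + e = -113/3
  81a + 27b + 9c + 3d + e = -662/3
  256a + 64b + 16c + 4d + e = -2189/3
Solving the system yields a = -3, b = 0, c = 2, d = 2, e = -5/3.
So h(u) = -3u⁴ + 2u² + 2u - 5/3.
Check: h(3) = -662/3. ✓

h(u) = -3u^4 + 2u^2 + 2u - 5/3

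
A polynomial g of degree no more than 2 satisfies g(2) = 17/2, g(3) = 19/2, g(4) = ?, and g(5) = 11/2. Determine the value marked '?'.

The 3 known points determine the degree-2 polynomial uniquely.
Write g(s) = as^2 + bs + c. Substituting each data point gives a linear system:
  4a + 2b + c = 17/2
  9a + 3b + c = 19/2
  25a + 5b + c = 11/2
Solving the system yields a = -1, b = 6, c = 1/2.
So g(s) = -s^2 + 6s + 1/2.
Then g(4) = 17/2.

17/2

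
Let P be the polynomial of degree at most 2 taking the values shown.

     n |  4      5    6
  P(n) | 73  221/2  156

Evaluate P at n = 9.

681/2

Forward differences of the values at n = 4, 5, 6:
  P  : 73  221/2  156
  Δ  : 75/2  91/2
  Δ^2: 8
The second differences are constant, confirming degree 2.
Interpolating (Newton forward form) and evaluating at n = 9 gives P(9) = 681/2.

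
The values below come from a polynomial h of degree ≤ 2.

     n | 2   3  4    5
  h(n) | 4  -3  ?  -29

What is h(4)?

-14

The 3 known points determine the degree-2 polynomial uniquely.
Write h(n) = an^2 + bn + c. Substituting each data point gives a linear system:
  4a + 2b + c = 4
  9a + 3b + c = -3
  25a + 5b + c = -29
Solving the system yields a = -2, b = 3, c = 6.
So h(n) = -2n^2 + 3n + 6.
Then h(4) = -14.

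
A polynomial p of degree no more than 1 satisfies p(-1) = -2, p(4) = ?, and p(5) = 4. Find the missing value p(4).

3

The 2 known points determine the degree-1 polynomial uniquely.
Write p(x) = ax + b. Substituting each data point gives a linear system:
  -a + b = -2
  5a + b = 4
Solving the system yields a = 1, b = -1.
So p(x) = x - 1.
Then p(4) = 3.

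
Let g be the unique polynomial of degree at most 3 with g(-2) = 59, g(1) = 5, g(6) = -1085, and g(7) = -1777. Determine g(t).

Write g(t) = at^3 + bt^2 + ct + d. Substituting each data point gives a linear system:
  -8a + 4b - 2c + d = 59
  a + b + c + d = 5
  216a + 36b + 6c + d = -1085
  343a + 49b + 7c + d = -1777
Solving the system yields a = -6, b = 5, c = 5, d = 1.
So g(t) = -6t³ + 5t² + 5t + 1.
Check: g(-2) = 59. ✓

g(t) = -6t^3 + 5t^2 + 5t + 1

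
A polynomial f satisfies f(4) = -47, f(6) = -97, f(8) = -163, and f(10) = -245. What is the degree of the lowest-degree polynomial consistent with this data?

2

Forward differences of the values at u = 4, 6, 8, 10:
  f  : -47  -97  -163  -245
  Δ  : -50  -66  -82
  Δ^2: -16  -16
  Δ^3: 0
The second differences are constant (-16) and nonzero, while all higher differences vanish, so the minimal degree is 2.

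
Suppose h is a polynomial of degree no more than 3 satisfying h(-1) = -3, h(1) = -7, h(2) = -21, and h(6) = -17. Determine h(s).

Write h(s) = as^3 + bs^2 + cs + d. Substituting each data point gives a linear system:
  -a + b - c + d = -3
  a + b + c + d = -7
  8a + 4b + 2c + d = -21
  216a + 36b + 6c + d = -17
Solving the system yields a = 1, b = -6, c = -3, d = 1.
So h(s) = s^3 - 6s^2 - 3s + 1.
Check: h(-1) = -3. ✓

h(s) = s^3 - 6s^2 - 3s + 1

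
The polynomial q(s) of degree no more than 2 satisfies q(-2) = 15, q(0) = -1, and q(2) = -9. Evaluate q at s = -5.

Using the Lagrange interpolation formula with nodes -2, 0, 2:
  L_0(s) = s(s - 2) / 8
  L_1(s) = (s + 2)(s - 2) / -4
  L_2(s) = (s + 2)s / 8
Then q(s) = 15·L_0(s) - 1·L_1(s) - 9·L_2(s).
Expanding and collecting terms gives q(s) = s^2 - 6s - 1.
Evaluating at s = -5: q(-5) = 54.

54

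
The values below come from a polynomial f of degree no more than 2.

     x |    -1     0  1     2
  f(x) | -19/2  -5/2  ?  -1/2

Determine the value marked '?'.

The 3 known points determine the degree-2 polynomial uniquely.
Write f(x) = ax^2 + bx + c. Substituting each data point gives a linear system:
  a - b + c = -19/2
  c = -5/2
  4a + 2b + c = -1/2
Solving the system yields a = -2, b = 5, c = -5/2.
So f(x) = -2x^2 + 5x - 5/2.
Then f(1) = 1/2.

1/2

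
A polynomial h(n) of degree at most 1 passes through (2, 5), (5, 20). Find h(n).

Write h(n) = an + b. Substituting each data point gives a linear system:
  2a + b = 5
  5a + b = 20
Solving the system yields a = 5, b = -5.
So h(n) = 5n - 5.
Check: h(2) = 5. ✓

h(n) = 5n - 5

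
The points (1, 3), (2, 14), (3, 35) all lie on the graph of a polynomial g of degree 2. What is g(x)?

Write g(x) = ax^2 + bx + c. Substituting each data point gives a linear system:
  a + b + c = 3
  4a + 2b + c = 14
  9a + 3b + c = 35
Solving the system yields a = 5, b = -4, c = 2.
So g(x) = 5x^2 - 4x + 2.
Check: g(3) = 35. ✓

g(x) = 5x^2 - 4x + 2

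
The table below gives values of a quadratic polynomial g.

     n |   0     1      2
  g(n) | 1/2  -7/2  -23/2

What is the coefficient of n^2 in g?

Write g(n) = an^2 + bn + c. Substituting each data point gives a linear system:
  c = 1/2
  a + b + c = -7/2
  4a + 2b + c = -23/2
Solving the system yields a = -2, b = -2, c = 1/2.
So g(n) = -2n^2 - 2n + 1/2.
The leading coefficient is -2.

-2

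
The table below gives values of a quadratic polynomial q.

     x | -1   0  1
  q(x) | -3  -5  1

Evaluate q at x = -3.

25

Using the Lagrange interpolation formula with nodes -1, 0, 1:
  L_0(x) = x(x - 1) / 2
  L_1(x) = (x + 1)(x - 1) / -1
  L_2(x) = (x + 1)x / 2
Then q(x) = -3·L_0(x) - 5·L_1(x) + 1·L_2(x).
Expanding and collecting terms gives q(x) = 4x^2 + 2x - 5.
Evaluating at x = -3: q(-3) = 25.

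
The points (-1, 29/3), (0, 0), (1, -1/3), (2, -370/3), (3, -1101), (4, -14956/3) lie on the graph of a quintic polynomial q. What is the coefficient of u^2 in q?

Write q(u) = au^5 + bu^4 + cu^3 + du^2 + eu + k. Substituting each data point gives a linear system:
  -a + b - c + d - e + k = 29/3
  k = 0
  a + b + c + d + e + k = -1/3
  32a + 16b + 8c + 4d + 2e + k = -370/3
  243a + 81b + 27c + 9d + 3e + k = -1101
  1024a + 256b + 64c + 16d + 4e + k = -14956/3
Solving the system yields a = -6, b = 5, c = -2, d = -1/3, e = 3, k = 0.
So q(u) = -6u⁵ + 5u⁴ - 2u³ - (1/3)u² + 3u.
The coefficient of u^2 is -1/3.

-1/3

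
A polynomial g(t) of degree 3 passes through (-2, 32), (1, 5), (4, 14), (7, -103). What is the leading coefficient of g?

-1

Write g(t) = at^3 + bt^2 + ct + d. Substituting each data point gives a linear system:
  -8a + 4b - 2c + d = 32
  a + b + c + d = 5
  64a + 16b + 4c + d = 14
  343a + 49b + 7c + d = -103
Solving the system yields a = -1, b = 5, c = -1, d = 2.
So g(t) = -t^3 + 5t^2 - t + 2.
The leading coefficient is -1.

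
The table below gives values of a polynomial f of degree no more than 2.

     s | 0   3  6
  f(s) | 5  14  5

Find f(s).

Write f(s) = as^2 + bs + c. Substituting each data point gives a linear system:
  c = 5
  9a + 3b + c = 14
  36a + 6b + c = 5
Solving the system yields a = -1, b = 6, c = 5.
So f(s) = -s^2 + 6s + 5.
Check: f(6) = 5. ✓

f(s) = -s^2 + 6s + 5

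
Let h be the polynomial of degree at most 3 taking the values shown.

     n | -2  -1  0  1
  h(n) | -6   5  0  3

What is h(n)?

Write h(n) = an^3 + bn^2 + cn + d. Substituting each data point gives a linear system:
  -8a + 4b - 2c + d = -6
  -a + b - c + d = 5
  d = 0
  a + b + c + d = 3
Solving the system yields a = 4, b = 4, c = -5, d = 0.
So h(n) = 4n³ + 4n² - 5n.
Check: h(1) = 3. ✓

h(n) = 4n^3 + 4n^2 - 5n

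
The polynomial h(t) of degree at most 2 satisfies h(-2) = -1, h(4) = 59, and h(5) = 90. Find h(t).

Write h(t) = at^2 + bt + c. Substituting each data point gives a linear system:
  4a - 2b + c = -1
  16a + 4b + c = 59
  25a + 5b + c = 90
Solving the system yields a = 3, b = 4, c = -5.
So h(t) = 3t^2 + 4t - 5.
Check: h(4) = 59. ✓

h(t) = 3t^2 + 4t - 5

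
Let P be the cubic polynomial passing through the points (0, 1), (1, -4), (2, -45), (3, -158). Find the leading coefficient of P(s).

-6

Write P(s) = as^3 + bs^2 + cs + d. Substituting each data point gives a linear system:
  d = 1
  a + b + c + d = -4
  8a + 4b + 2c + d = -45
  27a + 9b + 3c + d = -158
Solving the system yields a = -6, b = 0, c = 1, d = 1.
So P(s) = -6s³ + s + 1.
The leading coefficient is -6.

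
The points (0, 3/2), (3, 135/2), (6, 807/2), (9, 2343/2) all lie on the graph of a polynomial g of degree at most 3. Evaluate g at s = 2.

Using the Lagrange interpolation formula with nodes 0, 3, 6, 9:
  L_0(s) = (s - 3)(s - 6)(s - 9) / -162
  L_1(s) = s(s - 6)(s - 9) / 54
  L_2(s) = s(s - 3)(s - 9) / -54
  L_3(s) = s(s - 3)(s - 6) / 162
Then g(s) = 3/2·L_0(s) + 135/2·L_1(s) + 807/2·L_2(s) + 2343/2·L_3(s).
Expanding and collecting terms gives g(s) = s^3 + 6s^2 - 5s + 3/2.
Evaluating at s = 2: g(2) = 47/2.

47/2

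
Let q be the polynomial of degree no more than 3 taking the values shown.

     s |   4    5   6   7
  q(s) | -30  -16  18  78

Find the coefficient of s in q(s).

-2

Write q(s) = as^3 + bs^2 + cs + d. Substituting each data point gives a linear system:
  64a + 16b + 4c + d = -30
  125a + 25b + 5c + d = -16
  216a + 36b + 6c + d = 18
  343a + 49b + 7c + d = 78
Solving the system yields a = 1, b = -5, c = -2, d = -6.
So q(s) = s^3 - 5s^2 - 2s - 6.
The coefficient of s is -2.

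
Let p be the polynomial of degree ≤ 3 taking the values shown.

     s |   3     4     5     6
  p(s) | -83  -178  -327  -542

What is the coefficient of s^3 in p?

Write p(s) = as^3 + bs^2 + cs + d. Substituting each data point gives a linear system:
  27a + 9b + 3c + d = -83
  64a + 16b + 4c + d = -178
  125a + 25b + 5c + d = -327
  216a + 36b + 6c + d = -542
Solving the system yields a = -2, b = -3, c = 0, d = -2.
So p(s) = -2s³ - 3s² - 2.
The leading coefficient is -2.

-2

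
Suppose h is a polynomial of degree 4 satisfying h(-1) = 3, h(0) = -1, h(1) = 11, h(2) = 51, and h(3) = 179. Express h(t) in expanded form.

h(t) = 2t^4 - 2t^3 + 6t^2 + 6t - 1

Using the Lagrange interpolation formula with nodes -1, 0, 1, 2, 3:
  L_0(t) = t(t - 1)(t - 2)(t - 3) / 24
  L_1(t) = (t + 1)(t - 1)(t - 2)(t - 3) / -6
  L_2(t) = (t + 1)t(t - 2)(t - 3) / 4
  L_3(t) = (t + 1)t(t - 1)(t - 3) / -6
  L_4(t) = (t + 1)t(t - 1)(t - 2) / 24
Then h(t) = 3·L_0(t) - 1·L_1(t) + 11·L_2(t) + 51·L_3(t) + 179·L_4(t).
Expanding and collecting terms gives h(t) = 2t^4 - 2t^3 + 6t^2 + 6t - 1.
Check: h(0) = -1. ✓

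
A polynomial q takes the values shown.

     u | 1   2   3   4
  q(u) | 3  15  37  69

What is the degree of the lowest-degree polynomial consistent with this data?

2

Forward differences of the values at u = 1, 2, 3, 4:
  q  : 3  15  37  69
  Δ  : 12  22  32
  Δ^2: 10  10
  Δ^3: 0
The second differences are constant (10) and nonzero, while all higher differences vanish, so the minimal degree is 2.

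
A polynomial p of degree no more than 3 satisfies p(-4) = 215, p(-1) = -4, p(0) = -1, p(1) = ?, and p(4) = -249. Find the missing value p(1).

0

The 4 known points determine the degree-3 polynomial uniquely.
Write p(u) = au^3 + bu^2 + cu + d. Substituting each data point gives a linear system:
  -64a + 16b - 4c + d = 215
  -a + b - c + d = -4
  d = -1
  64a + 16b + 4c + d = -249
Solving the system yields a = -4, b = -1, c = 6, d = -1.
So p(u) = -4u^3 - u^2 + 6u - 1.
Then p(1) = 0.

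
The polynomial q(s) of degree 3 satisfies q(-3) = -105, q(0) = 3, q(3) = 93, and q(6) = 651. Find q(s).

q(s) = 3s^3 - s^2 + 6s + 3

Write q(s) = as^3 + bs^2 + cs + d. Substituting each data point gives a linear system:
  -27a + 9b - 3c + d = -105
  d = 3
  27a + 9b + 3c + d = 93
  216a + 36b + 6c + d = 651
Solving the system yields a = 3, b = -1, c = 6, d = 3.
So q(s) = 3s^3 - s^2 + 6s + 3.
Check: q(6) = 651. ✓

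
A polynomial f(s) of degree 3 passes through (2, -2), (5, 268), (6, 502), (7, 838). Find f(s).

f(s) = 3s^3 - 3s^2 - 6s - 2

Using the Lagrange interpolation formula with nodes 2, 5, 6, 7:
  L_0(s) = (s - 5)(s - 6)(s - 7) / -60
  L_1(s) = (s - 2)(s - 6)(s - 7) / 6
  L_2(s) = (s - 2)(s - 5)(s - 7) / -4
  L_3(s) = (s - 2)(s - 5)(s - 6) / 10
Then f(s) = -2·L_0(s) + 268·L_1(s) + 502·L_2(s) + 838·L_3(s).
Expanding and collecting terms gives f(s) = 3s³ - 3s² - 6s - 2.
Check: f(7) = 838. ✓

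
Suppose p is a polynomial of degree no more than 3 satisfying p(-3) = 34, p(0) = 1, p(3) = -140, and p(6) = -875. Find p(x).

Write p(x) = ax^3 + bx^2 + cx + d. Substituting each data point gives a linear system:
  -27a + 9b - 3c + d = 34
  d = 1
  27a + 9b + 3c + d = -140
  216a + 36b + 6c + d = -875
Solving the system yields a = -3, b = -6, c = -2, d = 1.
So p(x) = -3x^3 - 6x^2 - 2x + 1.
Check: p(-3) = 34. ✓

p(x) = -3x^3 - 6x^2 - 2x + 1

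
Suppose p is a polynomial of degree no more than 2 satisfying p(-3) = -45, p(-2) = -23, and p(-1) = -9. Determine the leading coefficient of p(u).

Write p(u) = au^2 + bu + c. Substituting each data point gives a linear system:
  9a - 3b + c = -45
  4a - 2b + c = -23
  a - b + c = -9
Solving the system yields a = -4, b = 2, c = -3.
So p(u) = -4u^2 + 2u - 3.
The leading coefficient is -4.

-4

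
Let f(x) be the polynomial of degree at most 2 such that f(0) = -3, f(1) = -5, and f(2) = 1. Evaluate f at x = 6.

Forward differences of the values at x = 0, 1, 2:
  f  : -3  -5  1
  Δ  : -2  6
  Δ^2: 8
The second differences are constant, confirming degree 2.
Interpolating (Newton forward form) and evaluating at x = 6 gives f(6) = 105.

105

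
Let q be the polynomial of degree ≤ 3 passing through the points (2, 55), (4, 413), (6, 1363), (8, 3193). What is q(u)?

q(u) = 6u^3 + 2u^2 - u + 1

Using the Lagrange interpolation formula with nodes 2, 4, 6, 8:
  L_0(u) = (u - 4)(u - 6)(u - 8) / -48
  L_1(u) = (u - 2)(u - 6)(u - 8) / 16
  L_2(u) = (u - 2)(u - 4)(u - 8) / -16
  L_3(u) = (u - 2)(u - 4)(u - 6) / 48
Then q(u) = 55·L_0(u) + 413·L_1(u) + 1363·L_2(u) + 3193·L_3(u).
Expanding and collecting terms gives q(u) = 6u^3 + 2u^2 - u + 1.
Check: q(4) = 413. ✓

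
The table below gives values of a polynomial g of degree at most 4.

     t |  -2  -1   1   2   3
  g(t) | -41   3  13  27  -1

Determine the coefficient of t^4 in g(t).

Write g(t) = at^4 + bt^3 + ct^2 + dt + e. Substituting each data point gives a linear system:
  16a - 8b + 4c - 2d + e = -41
  a - b + c - d + e = 3
  a + b + c + d + e = 13
  16a + 8b + 4c + 2d + e = 27
  81a + 27b + 9c + 3d + e = -1
Solving the system yields a = -2, b = 4, c = 5, d = 1, e = 5.
So g(t) = -2t⁴ + 4t³ + 5t² + t + 5.
The leading coefficient is -2.

-2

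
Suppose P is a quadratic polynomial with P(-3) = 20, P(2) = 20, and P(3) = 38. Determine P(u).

Using the Lagrange interpolation formula with nodes -3, 2, 3:
  L_0(u) = (u - 2)(u - 3) / 30
  L_1(u) = (u + 3)(u - 3) / -5
  L_2(u) = (u + 3)(u - 2) / 6
Then P(u) = 20·L_0(u) + 20·L_1(u) + 38·L_2(u).
Expanding and collecting terms gives P(u) = 3u^2 + 3u + 2.
Check: P(2) = 20. ✓

P(u) = 3u^2 + 3u + 2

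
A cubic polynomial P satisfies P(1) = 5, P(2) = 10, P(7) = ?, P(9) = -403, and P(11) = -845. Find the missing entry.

-145

The 4 known points determine the degree-3 polynomial uniquely.
Write P(x) = ax^3 + bx^2 + cx + d. Substituting each data point gives a linear system:
  a + b + c + d = 5
  8a + 4b + 2c + d = 10
  729a + 81b + 9c + d = -403
  1331a + 121b + 11c + d = -845
Solving the system yields a = -1, b = 4, c = 0, d = 2.
So P(x) = -x^3 + 4x^2 + 2.
Then P(7) = -145.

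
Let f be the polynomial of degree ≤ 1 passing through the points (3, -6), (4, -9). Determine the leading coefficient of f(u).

Write f(u) = au + b. Substituting each data point gives a linear system:
  3a + b = -6
  4a + b = -9
Solving the system yields a = -3, b = 3.
So f(u) = -3u + 3.
The leading coefficient is -3.

-3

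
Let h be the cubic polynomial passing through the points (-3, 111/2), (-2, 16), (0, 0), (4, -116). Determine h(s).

Write h(s) = as^3 + bs^2 + cs + d. Substituting each data point gives a linear system:
  -27a + 9b - 3c + d = 111/2
  -8a + 4b - 2c + d = 16
  d = 0
  64a + 16b + 4c + d = -116
Solving the system yields a = -2, b = 1/2, c = 1, d = 0.
So h(s) = -2s³ + (1/2)s² + s.
Check: h(4) = -116. ✓

h(s) = -2s^3 + (1/2)s^2 + s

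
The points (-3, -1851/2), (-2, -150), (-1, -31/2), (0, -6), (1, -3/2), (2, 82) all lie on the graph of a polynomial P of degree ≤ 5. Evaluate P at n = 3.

Write P(n) = an^5 + bn^4 + cn^3 + dn^2 + en + k. Substituting each data point gives a linear system:
  -243a + 81b - 27c + 9d - 3e + k = -1851/2
  -32a + 16b - 8c + 4d - 2e + k = -150
  -a + b - c + d - e + k = -31/2
  k = -6
  a + b + c + d + e + k = -3/2
  32a + 16b + 8c + 4d + 2e + k = 82
Solving the system yields a = 3, b = -3/2, c = 2, d = -1, e = 2, k = -6.
So P(n) = 3n^5 - (3/2)n^4 + 2n^3 - n^2 + 2n - 6.
Then P(3) = 1305/2.

1305/2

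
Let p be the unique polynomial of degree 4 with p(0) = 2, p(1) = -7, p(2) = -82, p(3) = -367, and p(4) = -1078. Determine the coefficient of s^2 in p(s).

6

Write p(s) = as^4 + bs^3 + cs^2 + ds + e. Substituting each data point gives a linear system:
  e = 2
  a + b + c + d + e = -7
  16a + 8b + 4c + 2d + e = -82
  81a + 27b + 9c + 3d + e = -367
  256a + 64b + 16c + 4d + e = -1078
Solving the system yields a = -3, b = -6, c = 6, d = -6, e = 2.
So p(s) = -3s^4 - 6s^3 + 6s^2 - 6s + 2.
The coefficient of s^2 is 6.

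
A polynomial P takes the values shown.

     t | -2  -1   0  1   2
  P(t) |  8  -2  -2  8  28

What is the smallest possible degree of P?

2

Forward differences of the values at t = -2, -1, 0, 1, 2:
  P  : 8  -2  -2  8  28
  Δ  : -10  0  10  20
  Δ^2: 10  10  10
  Δ^3: 0  0
  Δ^4: 0
The second differences are constant (10) and nonzero, while all higher differences vanish, so the minimal degree is 2.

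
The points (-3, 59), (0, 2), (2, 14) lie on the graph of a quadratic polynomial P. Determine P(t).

P(t) = 5t^2 - 4t + 2

Using the Lagrange interpolation formula with nodes -3, 0, 2:
  L_0(t) = t(t - 2) / 15
  L_1(t) = (t + 3)(t - 2) / -6
  L_2(t) = (t + 3)t / 10
Then P(t) = 59·L_0(t) + 2·L_1(t) + 14·L_2(t).
Expanding and collecting terms gives P(t) = 5t² - 4t + 2.
Check: P(-3) = 59. ✓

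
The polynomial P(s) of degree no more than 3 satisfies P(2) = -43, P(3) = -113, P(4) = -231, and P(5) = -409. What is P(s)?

P(s) = -2s^3 - 6s^2 - 2s + 1

Using the Lagrange interpolation formula with nodes 2, 3, 4, 5:
  L_0(s) = (s - 3)(s - 4)(s - 5) / -6
  L_1(s) = (s - 2)(s - 4)(s - 5) / 2
  L_2(s) = (s - 2)(s - 3)(s - 5) / -2
  L_3(s) = (s - 2)(s - 3)(s - 4) / 6
Then P(s) = -43·L_0(s) - 113·L_1(s) - 231·L_2(s) - 409·L_3(s).
Expanding and collecting terms gives P(s) = -2s^3 - 6s^2 - 2s + 1.
Check: P(5) = -409. ✓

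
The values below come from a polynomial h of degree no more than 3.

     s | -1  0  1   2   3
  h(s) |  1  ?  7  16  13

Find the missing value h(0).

On equispaced nodes a degree-3 polynomial has vanishing fourth forward difference, so
  h(-1) - 4·h(0) + 6·h(1) - 4·h(2) + h(3) = 0.
Substituting the known values and solving for h(0):
  -4·h(0) = 8
  h(0) = -2.

-2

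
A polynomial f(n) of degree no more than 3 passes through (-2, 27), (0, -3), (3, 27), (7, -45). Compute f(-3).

Write f(n) = an^3 + bn^2 + cn + d. Substituting each data point gives a linear system:
  -8a + 4b - 2c + d = 27
  d = -3
  27a + 9b + 3c + d = 27
  343a + 49b + 7c + d = -45
Solving the system yields a = -1, b = 6, c = 1, d = -3.
So f(n) = -n³ + 6n² + n - 3.
Then f(-3) = 75.

75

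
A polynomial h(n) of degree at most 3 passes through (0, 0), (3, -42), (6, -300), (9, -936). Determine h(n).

h(n) = -n^3 - 3n^2 + 4n

Using the Lagrange interpolation formula with nodes 0, 3, 6, 9:
  L_0(n) = (n - 3)(n - 6)(n - 9) / -162
  L_1(n) = n(n - 6)(n - 9) / 54
  L_2(n) = n(n - 3)(n - 9) / -54
  L_3(n) = n(n - 3)(n - 6) / 162
Then h(n) = 0·L_0(n) - 42·L_1(n) - 300·L_2(n) - 936·L_3(n).
Expanding and collecting terms gives h(n) = -n³ - 3n² + 4n.
Check: h(3) = -42. ✓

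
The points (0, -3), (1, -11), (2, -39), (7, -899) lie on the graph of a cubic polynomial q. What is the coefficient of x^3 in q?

-2

Write q(x) = ax^3 + bx^2 + cx + d. Substituting each data point gives a linear system:
  d = -3
  a + b + c + d = -11
  8a + 4b + 2c + d = -39
  343a + 49b + 7c + d = -899
Solving the system yields a = -2, b = -4, c = -2, d = -3.
So q(x) = -2x^3 - 4x^2 - 2x - 3.
The leading coefficient is -2.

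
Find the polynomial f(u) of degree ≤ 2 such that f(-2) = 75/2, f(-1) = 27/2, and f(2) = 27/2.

Write f(u) = au^2 + bu + c. Substituting each data point gives a linear system:
  4a - 2b + c = 75/2
  a - b + c = 27/2
  4a + 2b + c = 27/2
Solving the system yields a = 6, b = -6, c = 3/2.
So f(u) = 6u² - 6u + 3/2.
Check: f(2) = 27/2. ✓

f(u) = 6u^2 - 6u + 3/2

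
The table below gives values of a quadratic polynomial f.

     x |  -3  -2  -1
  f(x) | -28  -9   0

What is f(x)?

Write f(x) = ax^2 + bx + c. Substituting each data point gives a linear system:
  9a - 3b + c = -28
  4a - 2b + c = -9
  a - b + c = 0
Solving the system yields a = -5, b = -6, c = -1.
So f(x) = -5x² - 6x - 1.
Check: f(-1) = 0. ✓

f(x) = -5x^2 - 6x - 1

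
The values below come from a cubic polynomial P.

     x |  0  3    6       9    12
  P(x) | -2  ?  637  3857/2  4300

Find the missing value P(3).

203/2

The 4 known points determine the degree-3 polynomial uniquely.
Write P(x) = ax^3 + bx^2 + cx + d. Substituting each data point gives a linear system:
  d = -2
  216a + 36b + 6c + d = 637
  729a + 81b + 9c + d = 3857/2
  1728a + 144b + 12c + d = 4300
Solving the system yields a = 2, b = 6, c = -3/2, d = -2.
So P(x) = 2x³ + 6x² - (3/2)x - 2.
Then P(3) = 203/2.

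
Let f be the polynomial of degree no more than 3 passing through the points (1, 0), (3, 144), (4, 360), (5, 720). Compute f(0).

0

Using the Lagrange interpolation formula with nodes 1, 3, 4, 5:
  L_0(t) = (t - 3)(t - 4)(t - 5) / -24
  L_1(t) = (t - 1)(t - 4)(t - 5) / 4
  L_2(t) = (t - 1)(t - 3)(t - 5) / -3
  L_3(t) = (t - 1)(t - 3)(t - 4) / 8
Then f(t) = 0·L_0(t) + 144·L_1(t) + 360·L_2(t) + 720·L_3(t).
Expanding and collecting terms gives f(t) = 6t^3 - 6t.
Evaluating at t = 0: f(0) = 0.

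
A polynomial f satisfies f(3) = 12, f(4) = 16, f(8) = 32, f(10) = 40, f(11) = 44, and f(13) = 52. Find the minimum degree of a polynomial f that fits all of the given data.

Divided differences on the nodes 3, 4, 8, 10, 11, 13:
  order 0: 12  16  32  40  44  52
  order 1: 4  4  4  4  4
  order 2: 0  0  0  0
  order 3: 0  0  0
  order 4: 0  0
  order 5: 0
The order-1 divided differences are all 4 (nonzero) and every higher order vanishes, so the data lies on a polynomial of degree exactly 1.

1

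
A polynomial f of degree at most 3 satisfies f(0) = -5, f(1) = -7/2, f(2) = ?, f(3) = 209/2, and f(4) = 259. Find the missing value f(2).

The 4 known points determine the degree-3 polynomial uniquely.
Write f(n) = an^3 + bn^2 + cn + d. Substituting each data point gives a linear system:
  d = -5
  a + b + c + d = -7/2
  27a + 9b + 3c + d = 209/2
  64a + 16b + 4c + d = 259
Solving the system yields a = 4, b = 3/2, c = -4, d = -5.
So f(n) = 4n^3 + (3/2)n^2 - 4n - 5.
Then f(2) = 25.

25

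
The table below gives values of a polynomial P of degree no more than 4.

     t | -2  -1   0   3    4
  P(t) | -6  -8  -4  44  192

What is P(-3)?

38

Using the Lagrange interpolation formula with nodes -2, -1, 0, 3, 4:
  L_0(t) = (t + 1)t(t - 3)(t - 4) / 60
  L_1(t) = (t + 2)t(t - 3)(t - 4) / -20
  L_2(t) = (t + 2)(t + 1)(t - 3)(t - 4) / 24
  L_3(t) = (t + 2)(t + 1)t(t - 4) / -60
  L_4(t) = (t + 2)(t + 1)t(t - 3) / 120
Then P(t) = -6·L_0(t) - 8·L_1(t) - 4·L_2(t) + 44·L_3(t) + 192·L_4(t).
Expanding and collecting terms gives P(t) = t^4 - 4t^2 + t - 4.
Evaluating at t = -3: P(-3) = 38.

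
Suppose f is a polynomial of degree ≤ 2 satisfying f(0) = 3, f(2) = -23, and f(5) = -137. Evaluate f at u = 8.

Using the Lagrange interpolation formula with nodes 0, 2, 5:
  L_0(u) = (u - 2)(u - 5) / 10
  L_1(u) = u(u - 5) / -6
  L_2(u) = u(u - 2) / 15
Then f(u) = 3·L_0(u) - 23·L_1(u) - 137·L_2(u).
Expanding and collecting terms gives f(u) = -5u^2 - 3u + 3.
Evaluating at u = 8: f(8) = -341.

-341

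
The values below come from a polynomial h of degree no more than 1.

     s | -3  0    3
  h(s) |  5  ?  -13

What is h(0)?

The 2 known points determine the degree-1 polynomial uniquely.
Write h(s) = as + b. Substituting each data point gives a linear system:
  -3a + b = 5
  3a + b = -13
Solving the system yields a = -3, b = -4.
So h(s) = -3s - 4.
Then h(0) = -4.

-4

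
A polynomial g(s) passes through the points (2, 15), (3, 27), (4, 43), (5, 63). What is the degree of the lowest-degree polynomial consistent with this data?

2

Forward differences of the values at s = 2, 3, 4, 5:
  g  : 15  27  43  63
  Δ  : 12  16  20
  Δ^2: 4  4
  Δ^3: 0
The second differences are constant (4) and nonzero, while all higher differences vanish, so the minimal degree is 2.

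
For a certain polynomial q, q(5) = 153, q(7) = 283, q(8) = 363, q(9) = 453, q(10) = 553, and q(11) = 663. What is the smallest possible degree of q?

2

Divided differences on the nodes 5, 7, 8, 9, 10, 11:
  order 0: 153  283  363  453  553  663
  order 1: 65  80  90  100  110
  order 2: 5  5  5  5
  order 3: 0  0  0
  order 4: 0  0
  order 5: 0
The order-2 divided differences are all 5 (nonzero) and every higher order vanishes, so the data lies on a polynomial of degree exactly 2.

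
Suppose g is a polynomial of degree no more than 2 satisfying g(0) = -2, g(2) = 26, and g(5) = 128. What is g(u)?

Using the Lagrange interpolation formula with nodes 0, 2, 5:
  L_0(u) = (u - 2)(u - 5) / 10
  L_1(u) = u(u - 5) / -6
  L_2(u) = u(u - 2) / 15
Then g(u) = -2·L_0(u) + 26·L_1(u) + 128·L_2(u).
Expanding and collecting terms gives g(u) = 4u^2 + 6u - 2.
Check: g(0) = -2. ✓

g(u) = 4u^2 + 6u - 2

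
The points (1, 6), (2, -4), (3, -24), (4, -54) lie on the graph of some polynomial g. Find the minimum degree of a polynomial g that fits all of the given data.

2

Forward differences of the values at s = 1, 2, 3, 4:
  g  : 6  -4  -24  -54
  Δ  : -10  -20  -30
  Δ^2: -10  -10
  Δ^3: 0
The second differences are constant (-10) and nonzero, while all higher differences vanish, so the minimal degree is 2.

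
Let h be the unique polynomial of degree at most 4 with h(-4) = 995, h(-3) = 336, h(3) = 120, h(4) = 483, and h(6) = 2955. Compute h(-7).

Using the Lagrange interpolation formula with nodes -4, -3, 3, 4, 6:
  L_0(s) = (s + 3)(s - 3)(s - 4)(s - 6) / 560
  L_1(s) = (s + 4)(s - 3)(s - 4)(s - 6) / -378
  L_2(s) = (s + 4)(s + 3)(s - 4)(s - 6) / 126
  L_3(s) = (s + 4)(s + 3)(s - 3)(s - 6) / -112
  L_4(s) = (s + 4)(s + 3)(s - 3)(s - 4) / 540
Then h(s) = 995·L_0(s) + 336·L_1(s) + 120·L_2(s) + 483·L_3(s) + 2955·L_4(s).
Expanding and collecting terms gives h(s) = 3s^4 - 4s^3 - 2s^2 + 3.
Evaluating at s = -7: h(-7) = 8480.

8480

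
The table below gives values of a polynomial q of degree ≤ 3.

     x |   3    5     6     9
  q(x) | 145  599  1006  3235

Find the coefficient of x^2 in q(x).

Write q(x) = ax^3 + bx^2 + cx + d. Substituting each data point gives a linear system:
  27a + 9b + 3c + d = 145
  125a + 25b + 5c + d = 599
  216a + 36b + 6c + d = 1006
  729a + 81b + 9c + d = 3235
Solving the system yields a = 4, b = 4, c = -1, d = 4.
So q(x) = 4x³ + 4x² - x + 4.
The coefficient of x^2 is 4.

4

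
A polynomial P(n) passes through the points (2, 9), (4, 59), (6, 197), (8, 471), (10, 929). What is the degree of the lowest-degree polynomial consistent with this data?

3

Forward differences of the values at n = 2, 4, 6, 8, 10:
  P  : 9  59  197  471  929
  Δ  : 50  138  274  458
  Δ^2: 88  136  184
  Δ^3: 48  48
  Δ^4: 0
The third differences are constant (48) and nonzero, while all higher differences vanish, so the minimal degree is 3.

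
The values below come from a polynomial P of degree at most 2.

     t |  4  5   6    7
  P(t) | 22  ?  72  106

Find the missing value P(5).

On equispaced nodes a degree-2 polynomial has vanishing third forward difference, so
  - P(4) + 3·P(5) - 3·P(6) + P(7) = 0.
Substituting the known values and solving for P(5):
  3·P(5) = 132
  P(5) = 44.

44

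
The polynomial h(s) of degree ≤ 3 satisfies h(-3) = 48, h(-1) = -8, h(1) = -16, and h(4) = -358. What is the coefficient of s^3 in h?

Write h(s) = as^3 + bs^2 + cs + d. Substituting each data point gives a linear system:
  -27a + 9b - 3c + d = 48
  -a + b - c + d = -8
  a + b + c + d = -16
  64a + 16b + 4c + d = -358
Solving the system yields a = -4, b = -6, c = 0, d = -6.
So h(s) = -4s^3 - 6s^2 - 6.
The leading coefficient is -4.

-4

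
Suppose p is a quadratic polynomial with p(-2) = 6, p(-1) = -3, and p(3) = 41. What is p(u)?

p(u) = 4u^2 + 3u - 4

Using the Lagrange interpolation formula with nodes -2, -1, 3:
  L_0(u) = (u + 1)(u - 3) / 5
  L_1(u) = (u + 2)(u - 3) / -4
  L_2(u) = (u + 2)(u + 1) / 20
Then p(u) = 6·L_0(u) - 3·L_1(u) + 41·L_2(u).
Expanding and collecting terms gives p(u) = 4u^2 + 3u - 4.
Check: p(3) = 41. ✓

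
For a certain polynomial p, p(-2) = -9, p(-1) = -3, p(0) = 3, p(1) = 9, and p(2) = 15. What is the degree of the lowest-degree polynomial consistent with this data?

1

Forward differences of the values at s = -2, -1, 0, 1, 2:
  p  : -9  -3  3  9  15
  Δ  : 6  6  6  6
  Δ^2: 0  0  0
  Δ^3: 0  0
  Δ^4: 0
The first differences are constant (6) and nonzero, while all higher differences vanish, so the minimal degree is 1.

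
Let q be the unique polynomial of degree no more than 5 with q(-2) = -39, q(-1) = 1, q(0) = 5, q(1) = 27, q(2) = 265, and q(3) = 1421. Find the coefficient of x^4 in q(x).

6

Write q(x) = ax^5 + bx^4 + cx^3 + dx^2 + ex + k. Substituting each data point gives a linear system:
  -32a + 16b - 8c + 4d - 2e + k = -39
  -a + b - c + d - e + k = 1
  k = 5
  a + b + c + d + e + k = 27
  32a + 16b + 8c + 4d + 2e + k = 265
  243a + 81b + 27c + 9d + 3e + k = 1421
Solving the system yields a = 3, b = 6, c = 6, d = 3, e = 4, k = 5.
So q(x) = 3x⁵ + 6x⁴ + 6x³ + 3x² + 4x + 5.
The coefficient of x^4 is 6.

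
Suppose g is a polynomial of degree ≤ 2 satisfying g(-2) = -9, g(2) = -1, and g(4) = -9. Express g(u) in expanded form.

Write g(u) = au^2 + bu + c. Substituting each data point gives a linear system:
  4a - 2b + c = -9
  4a + 2b + c = -1
  16a + 4b + c = -9
Solving the system yields a = -1, b = 2, c = -1.
So g(u) = -u^2 + 2u - 1.
Check: g(2) = -1. ✓

g(u) = -u^2 + 2u - 1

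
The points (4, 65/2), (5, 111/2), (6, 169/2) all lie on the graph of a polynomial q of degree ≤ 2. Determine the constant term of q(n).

1/2

Write q(n) = an^2 + bn + c. Substituting each data point gives a linear system:
  16a + 4b + c = 65/2
  25a + 5b + c = 111/2
  36a + 6b + c = 169/2
Solving the system yields a = 3, b = -4, c = 1/2.
So q(n) = 3n^2 - 4n + 1/2.
The constant term is 1/2.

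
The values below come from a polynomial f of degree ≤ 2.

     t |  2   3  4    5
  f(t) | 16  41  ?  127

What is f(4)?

The 3 known points determine the degree-2 polynomial uniquely.
Write f(t) = at^2 + bt + c. Substituting each data point gives a linear system:
  4a + 2b + c = 16
  9a + 3b + c = 41
  25a + 5b + c = 127
Solving the system yields a = 6, b = -5, c = 2.
So f(t) = 6t² - 5t + 2.
Then f(4) = 78.

78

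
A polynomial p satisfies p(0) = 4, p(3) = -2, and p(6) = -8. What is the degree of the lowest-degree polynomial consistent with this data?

1

Forward differences of the values at s = 0, 3, 6:
  p  : 4  -2  -8
  Δ  : -6  -6
  Δ^2: 0
The first differences are constant (-6) and nonzero, while all higher differences vanish, so the minimal degree is 1.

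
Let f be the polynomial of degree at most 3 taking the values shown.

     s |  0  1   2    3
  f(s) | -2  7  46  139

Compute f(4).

310

Forward differences of the values at s = 0, 1, 2, 3:
  f  : -2  7  46  139
  Δ  : 9  39  93
  Δ^2: 30  54
  Δ^3: 24
The third differences are constant, confirming degree 3.
Interpolating (Newton forward form) and evaluating at s = 4 gives f(4) = 310.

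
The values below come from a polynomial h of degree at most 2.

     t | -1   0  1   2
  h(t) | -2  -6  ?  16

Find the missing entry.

On equispaced nodes a degree-2 polynomial has vanishing third forward difference, so
  - h(-1) + 3·h(0) - 3·h(1) + h(2) = 0.
Substituting the known values and solving for h(1):
  -3·h(1) = 0
  h(1) = 0.

0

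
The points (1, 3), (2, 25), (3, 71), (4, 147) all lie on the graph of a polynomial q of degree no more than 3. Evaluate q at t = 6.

413

Write q(t) = at^3 + bt^2 + ct + d. Substituting each data point gives a linear system:
  a + b + c + d = 3
  8a + 4b + 2c + d = 25
  27a + 9b + 3c + d = 71
  64a + 16b + 4c + d = 147
Solving the system yields a = 1, b = 6, c = -3, d = -1.
So q(t) = t³ + 6t² - 3t - 1.
Then q(6) = 413.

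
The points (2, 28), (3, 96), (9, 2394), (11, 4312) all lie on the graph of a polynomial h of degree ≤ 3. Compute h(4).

224

Write h(s) = as^3 + bs^2 + cs + d. Substituting each data point gives a linear system:
  8a + 4b + 2c + d = 28
  27a + 9b + 3c + d = 96
  729a + 81b + 9c + d = 2394
  1331a + 121b + 11c + d = 4312
Solving the system yields a = 3, b = 3, c = -4, d = 0.
So h(s) = 3s³ + 3s² - 4s.
Then h(4) = 224.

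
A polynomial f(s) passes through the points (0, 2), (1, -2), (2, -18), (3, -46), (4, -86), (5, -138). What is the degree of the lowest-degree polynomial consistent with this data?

2

Forward differences of the values at s = 0, 1, 2, 3, 4, 5:
  f  : 2  -2  -18  -46  -86  -138
  Δ  : -4  -16  -28  -40  -52
  Δ^2: -12  -12  -12  -12
  Δ^3: 0  0  0
  Δ^4: 0  0
  Δ^5: 0
The second differences are constant (-12) and nonzero, while all higher differences vanish, so the minimal degree is 2.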